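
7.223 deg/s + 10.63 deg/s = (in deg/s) 17.85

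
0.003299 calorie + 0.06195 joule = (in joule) 0.07575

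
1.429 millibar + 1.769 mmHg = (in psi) 0.05493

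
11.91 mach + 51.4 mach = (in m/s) 2.156e+04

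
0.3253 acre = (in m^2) 1316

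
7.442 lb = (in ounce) 119.1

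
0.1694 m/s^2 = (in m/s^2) 0.1694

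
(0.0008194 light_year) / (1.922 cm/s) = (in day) 4.668e+09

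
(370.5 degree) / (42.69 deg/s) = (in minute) 0.1446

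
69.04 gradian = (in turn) 0.1726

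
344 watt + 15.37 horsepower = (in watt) 1.181e+04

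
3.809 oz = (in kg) 0.108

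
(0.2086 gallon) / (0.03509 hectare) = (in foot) 7.383e-06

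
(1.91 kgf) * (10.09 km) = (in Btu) 179.1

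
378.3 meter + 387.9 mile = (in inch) 2.459e+07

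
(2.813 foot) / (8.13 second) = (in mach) 0.0003097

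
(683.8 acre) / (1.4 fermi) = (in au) 1.321e+10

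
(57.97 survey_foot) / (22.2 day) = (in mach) 2.705e-08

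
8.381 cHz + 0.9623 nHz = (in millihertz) 83.81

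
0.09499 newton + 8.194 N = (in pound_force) 1.863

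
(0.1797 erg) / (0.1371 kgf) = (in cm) 1.337e-06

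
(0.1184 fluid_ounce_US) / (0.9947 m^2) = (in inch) 0.0001386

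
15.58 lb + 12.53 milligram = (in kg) 7.067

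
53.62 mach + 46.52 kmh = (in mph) 4.087e+04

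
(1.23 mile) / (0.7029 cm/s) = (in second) 2.816e+05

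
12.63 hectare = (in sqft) 1.359e+06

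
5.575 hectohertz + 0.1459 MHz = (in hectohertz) 1465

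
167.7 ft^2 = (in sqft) 167.7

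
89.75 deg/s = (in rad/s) 1.566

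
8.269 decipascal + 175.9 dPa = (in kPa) 0.01842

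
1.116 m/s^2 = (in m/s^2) 1.116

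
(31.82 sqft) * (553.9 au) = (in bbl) 1.541e+15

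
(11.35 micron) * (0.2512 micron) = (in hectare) 2.851e-16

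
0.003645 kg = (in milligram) 3645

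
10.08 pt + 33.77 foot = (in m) 10.3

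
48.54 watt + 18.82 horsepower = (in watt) 1.408e+04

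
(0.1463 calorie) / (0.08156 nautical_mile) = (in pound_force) 0.000911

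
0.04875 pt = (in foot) 5.642e-05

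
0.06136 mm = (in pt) 0.1739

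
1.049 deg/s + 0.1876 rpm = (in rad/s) 0.03795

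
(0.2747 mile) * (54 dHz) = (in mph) 5340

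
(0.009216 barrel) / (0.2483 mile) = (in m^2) 3.667e-06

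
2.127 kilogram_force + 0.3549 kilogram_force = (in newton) 24.34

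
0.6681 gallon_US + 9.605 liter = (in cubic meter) 0.01213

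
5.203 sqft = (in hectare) 4.834e-05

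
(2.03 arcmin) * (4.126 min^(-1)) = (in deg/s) 0.002327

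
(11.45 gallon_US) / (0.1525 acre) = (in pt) 0.1991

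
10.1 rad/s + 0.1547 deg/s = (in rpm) 96.47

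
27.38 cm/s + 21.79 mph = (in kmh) 36.05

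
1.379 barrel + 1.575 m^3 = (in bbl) 11.29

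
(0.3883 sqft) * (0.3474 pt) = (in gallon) 0.001168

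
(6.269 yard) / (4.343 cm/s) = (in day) 0.001528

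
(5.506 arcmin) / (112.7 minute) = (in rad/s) 2.369e-07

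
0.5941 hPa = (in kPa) 0.05941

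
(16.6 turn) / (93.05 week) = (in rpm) 1.77e-05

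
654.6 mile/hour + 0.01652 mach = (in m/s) 298.3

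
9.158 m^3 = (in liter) 9158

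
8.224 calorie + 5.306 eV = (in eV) 2.148e+20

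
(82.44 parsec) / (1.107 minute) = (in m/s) 3.83e+16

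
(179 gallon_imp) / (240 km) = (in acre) 8.378e-10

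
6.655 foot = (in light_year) 2.144e-16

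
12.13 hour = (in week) 0.0722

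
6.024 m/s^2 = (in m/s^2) 6.024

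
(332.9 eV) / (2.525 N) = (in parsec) 6.846e-34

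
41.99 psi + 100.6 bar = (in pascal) 1.035e+07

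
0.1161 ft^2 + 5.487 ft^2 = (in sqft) 5.603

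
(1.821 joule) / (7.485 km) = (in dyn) 24.33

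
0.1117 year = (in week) 5.824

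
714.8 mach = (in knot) 4.731e+05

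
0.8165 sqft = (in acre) 1.874e-05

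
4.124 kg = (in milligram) 4.124e+06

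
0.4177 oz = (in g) 11.84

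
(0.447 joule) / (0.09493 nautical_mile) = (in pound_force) 0.0005716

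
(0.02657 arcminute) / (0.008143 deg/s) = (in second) 0.05438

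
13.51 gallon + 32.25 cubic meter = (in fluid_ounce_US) 1.092e+06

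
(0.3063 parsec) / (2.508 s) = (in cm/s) 3.769e+17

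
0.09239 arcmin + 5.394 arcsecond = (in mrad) 0.05303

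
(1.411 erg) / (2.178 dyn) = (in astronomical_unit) 4.331e-14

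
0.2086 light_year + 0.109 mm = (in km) 1.974e+12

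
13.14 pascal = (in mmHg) 0.09856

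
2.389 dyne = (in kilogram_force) 2.436e-06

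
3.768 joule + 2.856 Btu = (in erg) 3.017e+10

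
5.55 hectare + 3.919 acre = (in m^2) 7.136e+04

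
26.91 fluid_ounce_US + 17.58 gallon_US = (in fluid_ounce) 2277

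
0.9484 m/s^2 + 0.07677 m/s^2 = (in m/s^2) 1.025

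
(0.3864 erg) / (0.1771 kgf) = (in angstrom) 222.5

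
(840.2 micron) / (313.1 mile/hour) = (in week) 9.925e-12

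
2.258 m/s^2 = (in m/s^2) 2.258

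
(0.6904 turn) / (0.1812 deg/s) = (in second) 1372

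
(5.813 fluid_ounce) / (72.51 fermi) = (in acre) 5.859e+05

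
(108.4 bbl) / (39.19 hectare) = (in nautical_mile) 2.375e-08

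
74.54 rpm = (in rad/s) 7.806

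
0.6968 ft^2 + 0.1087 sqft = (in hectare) 7.483e-06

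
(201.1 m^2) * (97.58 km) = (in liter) 1.962e+10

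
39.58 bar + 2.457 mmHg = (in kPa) 3958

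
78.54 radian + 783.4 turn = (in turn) 795.9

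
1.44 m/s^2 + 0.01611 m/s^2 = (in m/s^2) 1.456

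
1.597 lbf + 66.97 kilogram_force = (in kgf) 67.69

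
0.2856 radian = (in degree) 16.36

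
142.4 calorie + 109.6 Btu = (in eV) 7.255e+23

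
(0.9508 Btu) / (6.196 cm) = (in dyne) 1.619e+09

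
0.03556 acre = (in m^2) 143.9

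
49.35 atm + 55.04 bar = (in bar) 105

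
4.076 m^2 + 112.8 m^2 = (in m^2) 116.9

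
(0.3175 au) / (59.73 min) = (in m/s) 1.325e+07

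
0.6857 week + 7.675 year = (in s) 2.425e+08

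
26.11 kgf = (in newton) 256.1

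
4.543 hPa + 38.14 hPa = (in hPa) 42.68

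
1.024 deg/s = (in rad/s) 0.01787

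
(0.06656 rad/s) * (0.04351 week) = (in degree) 1.004e+05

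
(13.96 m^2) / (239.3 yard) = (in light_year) 6.743e-18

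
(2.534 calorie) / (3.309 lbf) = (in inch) 28.36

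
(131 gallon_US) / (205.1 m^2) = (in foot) 0.007932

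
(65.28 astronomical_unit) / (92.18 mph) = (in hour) 6.583e+07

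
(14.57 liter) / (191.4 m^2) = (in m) 7.612e-05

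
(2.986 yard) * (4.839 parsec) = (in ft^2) 4.388e+18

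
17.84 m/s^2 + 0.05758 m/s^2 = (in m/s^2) 17.9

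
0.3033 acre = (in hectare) 0.1227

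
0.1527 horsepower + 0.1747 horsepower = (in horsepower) 0.3274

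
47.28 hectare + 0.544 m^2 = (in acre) 116.8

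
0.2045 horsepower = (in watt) 152.5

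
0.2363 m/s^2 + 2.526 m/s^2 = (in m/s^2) 2.762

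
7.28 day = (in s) 6.29e+05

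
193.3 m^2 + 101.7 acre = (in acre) 101.7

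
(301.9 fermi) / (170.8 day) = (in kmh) 7.365e-20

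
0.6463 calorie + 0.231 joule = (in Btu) 0.002782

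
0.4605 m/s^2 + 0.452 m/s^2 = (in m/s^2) 0.9125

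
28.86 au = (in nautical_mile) 2.331e+09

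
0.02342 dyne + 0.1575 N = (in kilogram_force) 0.01606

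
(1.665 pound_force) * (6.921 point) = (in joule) 0.01808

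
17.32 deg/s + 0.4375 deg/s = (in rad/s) 0.3099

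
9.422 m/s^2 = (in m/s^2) 9.422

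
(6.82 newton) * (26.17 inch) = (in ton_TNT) 1.084e-09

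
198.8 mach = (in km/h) 2.437e+05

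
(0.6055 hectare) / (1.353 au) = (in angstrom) 299.2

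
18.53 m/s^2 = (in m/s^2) 18.53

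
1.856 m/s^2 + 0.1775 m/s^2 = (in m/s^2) 2.034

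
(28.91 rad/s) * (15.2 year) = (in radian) 1.386e+10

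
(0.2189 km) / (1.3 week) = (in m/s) 0.0002784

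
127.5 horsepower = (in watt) 9.508e+04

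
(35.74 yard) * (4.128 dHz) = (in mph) 30.18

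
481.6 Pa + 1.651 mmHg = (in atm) 0.006925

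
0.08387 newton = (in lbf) 0.01885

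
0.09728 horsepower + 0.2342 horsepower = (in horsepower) 0.3315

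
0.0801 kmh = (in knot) 0.04325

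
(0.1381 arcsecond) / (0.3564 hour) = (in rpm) 4.983e-09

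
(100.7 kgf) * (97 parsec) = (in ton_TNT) 7.064e+11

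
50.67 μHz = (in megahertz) 5.067e-11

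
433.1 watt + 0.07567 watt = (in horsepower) 0.5809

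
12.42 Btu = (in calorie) 3132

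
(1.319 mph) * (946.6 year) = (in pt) 4.99e+13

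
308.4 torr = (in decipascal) 4.112e+05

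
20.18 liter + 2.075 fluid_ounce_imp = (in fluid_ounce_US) 684.4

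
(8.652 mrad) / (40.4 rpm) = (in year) 6.485e-11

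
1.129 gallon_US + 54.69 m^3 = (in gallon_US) 1.445e+04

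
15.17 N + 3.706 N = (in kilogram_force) 1.925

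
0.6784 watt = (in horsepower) 0.0009097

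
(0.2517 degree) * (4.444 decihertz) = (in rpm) 0.01864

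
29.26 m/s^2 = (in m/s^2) 29.26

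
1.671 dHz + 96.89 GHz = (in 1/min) 5.813e+12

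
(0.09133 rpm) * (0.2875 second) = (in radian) 0.00275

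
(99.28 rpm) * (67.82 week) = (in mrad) 4.264e+11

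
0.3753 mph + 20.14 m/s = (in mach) 0.05964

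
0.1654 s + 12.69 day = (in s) 1.096e+06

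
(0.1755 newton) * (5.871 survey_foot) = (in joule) 0.3141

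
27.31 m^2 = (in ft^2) 294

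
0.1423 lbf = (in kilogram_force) 0.06455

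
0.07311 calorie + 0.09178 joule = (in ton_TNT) 9.505e-11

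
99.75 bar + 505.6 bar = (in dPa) 6.054e+08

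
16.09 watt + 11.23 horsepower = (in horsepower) 11.25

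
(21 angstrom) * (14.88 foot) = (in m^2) 9.524e-09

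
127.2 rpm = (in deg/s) 763.2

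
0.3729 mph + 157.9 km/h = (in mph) 98.49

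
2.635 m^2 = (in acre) 0.0006511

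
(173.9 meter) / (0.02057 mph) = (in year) 0.0005997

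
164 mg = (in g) 0.164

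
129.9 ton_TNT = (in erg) 5.435e+18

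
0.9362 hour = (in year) 0.0001069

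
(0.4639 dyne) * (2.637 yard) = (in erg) 111.9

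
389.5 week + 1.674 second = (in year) 7.47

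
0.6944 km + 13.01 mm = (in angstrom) 6.944e+12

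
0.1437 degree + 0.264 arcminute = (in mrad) 2.585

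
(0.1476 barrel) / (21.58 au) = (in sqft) 7.824e-14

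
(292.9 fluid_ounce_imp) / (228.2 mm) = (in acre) 9.012e-06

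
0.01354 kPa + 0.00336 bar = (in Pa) 349.5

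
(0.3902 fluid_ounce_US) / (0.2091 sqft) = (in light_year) 6.279e-20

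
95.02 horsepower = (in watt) 7.086e+04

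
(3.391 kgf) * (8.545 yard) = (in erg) 2.598e+09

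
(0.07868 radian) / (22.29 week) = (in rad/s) 5.836e-09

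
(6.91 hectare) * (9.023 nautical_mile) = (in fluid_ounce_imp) 4.064e+13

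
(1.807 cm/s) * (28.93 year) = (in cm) 1.649e+09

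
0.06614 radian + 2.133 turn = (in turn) 2.144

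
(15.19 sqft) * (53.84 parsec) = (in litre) 2.344e+21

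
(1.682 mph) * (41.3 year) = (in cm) 9.793e+10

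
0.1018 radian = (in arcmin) 350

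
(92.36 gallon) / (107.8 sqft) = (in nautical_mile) 1.885e-05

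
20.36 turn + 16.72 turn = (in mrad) 2.33e+05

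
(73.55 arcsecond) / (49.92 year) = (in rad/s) 2.265e-13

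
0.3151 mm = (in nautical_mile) 1.701e-07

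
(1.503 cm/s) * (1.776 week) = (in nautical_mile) 8.717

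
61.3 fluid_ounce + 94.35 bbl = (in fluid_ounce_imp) 5.28e+05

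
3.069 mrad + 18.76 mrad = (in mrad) 21.83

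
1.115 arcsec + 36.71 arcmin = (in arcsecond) 2204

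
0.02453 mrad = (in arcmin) 0.08433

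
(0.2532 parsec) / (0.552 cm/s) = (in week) 2.34e+12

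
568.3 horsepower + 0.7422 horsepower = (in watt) 4.243e+05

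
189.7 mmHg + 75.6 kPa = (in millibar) 1009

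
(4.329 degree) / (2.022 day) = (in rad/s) 4.325e-07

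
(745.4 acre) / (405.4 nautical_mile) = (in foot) 13.18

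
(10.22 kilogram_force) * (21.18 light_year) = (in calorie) 4.8e+18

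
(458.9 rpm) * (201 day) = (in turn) 1.328e+08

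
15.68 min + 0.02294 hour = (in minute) 17.06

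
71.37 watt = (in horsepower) 0.09571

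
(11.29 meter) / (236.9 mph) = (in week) 1.763e-07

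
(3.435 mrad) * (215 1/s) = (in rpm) 7.052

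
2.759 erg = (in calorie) 6.594e-08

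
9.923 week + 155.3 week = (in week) 165.2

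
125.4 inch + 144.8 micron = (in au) 2.129e-11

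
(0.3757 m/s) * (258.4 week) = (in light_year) 6.206e-09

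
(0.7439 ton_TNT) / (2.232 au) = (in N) 0.009322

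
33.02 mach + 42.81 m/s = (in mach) 33.15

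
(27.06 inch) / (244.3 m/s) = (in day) 3.256e-08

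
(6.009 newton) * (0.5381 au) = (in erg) 4.837e+18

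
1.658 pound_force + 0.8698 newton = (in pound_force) 1.854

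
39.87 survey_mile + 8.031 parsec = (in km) 2.478e+14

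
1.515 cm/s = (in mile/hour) 0.03389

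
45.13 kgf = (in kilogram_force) 45.13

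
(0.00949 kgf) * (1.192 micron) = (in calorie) 2.651e-08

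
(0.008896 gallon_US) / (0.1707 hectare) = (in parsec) 6.393e-25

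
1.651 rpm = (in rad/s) 0.1729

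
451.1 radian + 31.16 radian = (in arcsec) 9.947e+07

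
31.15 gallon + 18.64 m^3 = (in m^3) 18.76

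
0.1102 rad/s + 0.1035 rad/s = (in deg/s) 12.24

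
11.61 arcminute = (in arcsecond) 696.6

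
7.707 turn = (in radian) 48.42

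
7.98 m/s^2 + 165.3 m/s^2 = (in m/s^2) 173.3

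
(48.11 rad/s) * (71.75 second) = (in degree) 1.978e+05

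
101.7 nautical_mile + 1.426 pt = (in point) 5.339e+08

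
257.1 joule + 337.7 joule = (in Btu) 0.5638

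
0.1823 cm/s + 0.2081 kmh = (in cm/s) 5.963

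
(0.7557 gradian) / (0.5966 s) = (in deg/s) 1.14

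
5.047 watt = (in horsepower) 0.006768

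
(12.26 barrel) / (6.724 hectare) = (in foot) 9.511e-05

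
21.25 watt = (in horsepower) 0.0285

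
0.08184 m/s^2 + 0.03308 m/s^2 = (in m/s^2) 0.1149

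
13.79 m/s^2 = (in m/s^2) 13.79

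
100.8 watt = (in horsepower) 0.1352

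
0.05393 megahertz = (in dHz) 5.393e+05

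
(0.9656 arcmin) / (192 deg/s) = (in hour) 2.328e-08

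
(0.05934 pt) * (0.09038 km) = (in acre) 4.675e-07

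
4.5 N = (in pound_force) 1.012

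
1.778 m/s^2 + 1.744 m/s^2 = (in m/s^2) 3.522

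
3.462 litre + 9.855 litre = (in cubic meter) 0.01332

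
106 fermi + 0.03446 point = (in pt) 0.03446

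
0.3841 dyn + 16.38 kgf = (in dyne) 1.606e+07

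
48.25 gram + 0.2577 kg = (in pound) 0.6745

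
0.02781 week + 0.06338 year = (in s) 2.016e+06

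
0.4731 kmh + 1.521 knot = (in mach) 0.002684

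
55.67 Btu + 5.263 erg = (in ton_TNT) 1.404e-05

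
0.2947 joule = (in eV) 1.839e+18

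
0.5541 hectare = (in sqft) 5.964e+04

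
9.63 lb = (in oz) 154.1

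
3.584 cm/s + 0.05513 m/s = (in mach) 0.0002672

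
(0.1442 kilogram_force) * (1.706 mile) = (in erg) 3.883e+10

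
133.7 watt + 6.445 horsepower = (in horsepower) 6.624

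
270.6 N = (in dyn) 2.706e+07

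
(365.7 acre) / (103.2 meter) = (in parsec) 4.647e-13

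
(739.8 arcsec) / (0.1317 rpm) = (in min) 0.004334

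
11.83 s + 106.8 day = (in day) 106.8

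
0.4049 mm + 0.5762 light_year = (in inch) 2.146e+17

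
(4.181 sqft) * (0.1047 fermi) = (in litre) 4.067e-14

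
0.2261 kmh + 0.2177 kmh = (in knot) 0.2396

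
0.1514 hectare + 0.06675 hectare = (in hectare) 0.2182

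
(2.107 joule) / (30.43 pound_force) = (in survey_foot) 0.05107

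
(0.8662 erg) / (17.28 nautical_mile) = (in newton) 2.707e-12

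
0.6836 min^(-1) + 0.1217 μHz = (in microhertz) 1.139e+04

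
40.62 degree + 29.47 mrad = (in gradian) 47.01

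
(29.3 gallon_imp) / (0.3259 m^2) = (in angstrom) 4.087e+09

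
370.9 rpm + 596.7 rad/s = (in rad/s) 635.5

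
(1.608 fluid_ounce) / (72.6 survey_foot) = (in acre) 5.31e-10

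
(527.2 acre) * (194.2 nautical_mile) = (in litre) 7.673e+14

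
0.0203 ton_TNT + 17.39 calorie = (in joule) 8.494e+07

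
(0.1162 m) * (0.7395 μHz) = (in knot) 1.67e-07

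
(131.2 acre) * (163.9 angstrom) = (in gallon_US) 2.299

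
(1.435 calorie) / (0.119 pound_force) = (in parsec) 3.676e-16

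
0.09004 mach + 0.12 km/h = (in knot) 59.66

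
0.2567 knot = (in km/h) 0.4754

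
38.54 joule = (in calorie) 9.211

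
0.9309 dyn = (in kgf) 9.493e-07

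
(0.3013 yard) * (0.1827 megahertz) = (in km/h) 1.812e+05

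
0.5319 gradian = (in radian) 0.008355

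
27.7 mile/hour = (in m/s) 12.38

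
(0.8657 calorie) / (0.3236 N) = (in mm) 1.119e+04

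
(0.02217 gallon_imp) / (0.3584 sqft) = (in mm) 3.027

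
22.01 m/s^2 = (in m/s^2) 22.01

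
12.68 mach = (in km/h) 1.554e+04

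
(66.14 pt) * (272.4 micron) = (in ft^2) 6.841e-05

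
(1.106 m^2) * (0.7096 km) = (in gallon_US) 2.073e+05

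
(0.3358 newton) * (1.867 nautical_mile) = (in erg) 1.161e+10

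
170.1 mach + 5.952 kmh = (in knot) 1.126e+05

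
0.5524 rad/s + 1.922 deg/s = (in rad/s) 0.5859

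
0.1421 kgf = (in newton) 1.394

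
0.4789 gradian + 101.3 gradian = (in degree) 91.6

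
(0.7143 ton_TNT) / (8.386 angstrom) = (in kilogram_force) 3.634e+17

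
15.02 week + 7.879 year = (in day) 2981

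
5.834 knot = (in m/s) 3.001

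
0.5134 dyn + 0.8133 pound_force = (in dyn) 3.618e+05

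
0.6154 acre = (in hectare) 0.249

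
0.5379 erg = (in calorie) 1.286e-08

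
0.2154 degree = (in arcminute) 12.92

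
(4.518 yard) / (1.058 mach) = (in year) 3.636e-10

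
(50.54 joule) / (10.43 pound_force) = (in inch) 42.89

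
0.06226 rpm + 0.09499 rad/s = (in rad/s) 0.1015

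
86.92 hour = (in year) 0.009922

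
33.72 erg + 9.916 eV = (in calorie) 8.059e-07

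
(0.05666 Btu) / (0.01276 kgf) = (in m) 477.7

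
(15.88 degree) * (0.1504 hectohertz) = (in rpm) 39.81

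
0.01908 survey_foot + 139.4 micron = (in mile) 3.7e-06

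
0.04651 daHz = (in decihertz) 4.651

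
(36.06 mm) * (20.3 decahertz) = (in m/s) 7.32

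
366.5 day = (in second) 3.167e+07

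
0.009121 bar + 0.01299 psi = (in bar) 0.01002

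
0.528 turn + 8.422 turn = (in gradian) 3580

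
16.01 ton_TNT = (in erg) 6.699e+17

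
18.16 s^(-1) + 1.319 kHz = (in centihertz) 1.337e+05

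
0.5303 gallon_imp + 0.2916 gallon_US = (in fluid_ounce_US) 118.8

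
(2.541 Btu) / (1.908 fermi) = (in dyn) 1.405e+23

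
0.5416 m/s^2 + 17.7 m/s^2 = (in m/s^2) 18.24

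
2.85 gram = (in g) 2.85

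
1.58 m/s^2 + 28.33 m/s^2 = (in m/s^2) 29.91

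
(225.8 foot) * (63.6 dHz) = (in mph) 979.2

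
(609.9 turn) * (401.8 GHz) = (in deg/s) 8.822e+16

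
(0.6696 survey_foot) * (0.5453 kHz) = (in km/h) 400.7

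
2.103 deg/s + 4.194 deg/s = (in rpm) 1.05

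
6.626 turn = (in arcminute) 1.431e+05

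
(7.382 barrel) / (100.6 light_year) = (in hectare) 1.233e-22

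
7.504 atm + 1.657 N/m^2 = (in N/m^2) 7.603e+05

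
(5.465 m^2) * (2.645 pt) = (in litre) 5.099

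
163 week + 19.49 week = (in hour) 3.066e+04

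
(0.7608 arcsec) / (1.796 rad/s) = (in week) 3.396e-12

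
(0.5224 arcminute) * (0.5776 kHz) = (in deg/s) 5.029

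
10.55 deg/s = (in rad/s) 0.1841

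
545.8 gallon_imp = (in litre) 2481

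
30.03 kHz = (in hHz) 300.3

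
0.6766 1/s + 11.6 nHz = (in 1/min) 40.6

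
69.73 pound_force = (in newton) 310.2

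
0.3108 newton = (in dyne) 3.108e+04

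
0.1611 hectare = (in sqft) 1.734e+04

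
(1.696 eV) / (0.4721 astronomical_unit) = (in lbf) 8.649e-31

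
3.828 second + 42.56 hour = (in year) 0.004859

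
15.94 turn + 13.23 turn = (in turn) 29.17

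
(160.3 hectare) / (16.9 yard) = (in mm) 1.037e+08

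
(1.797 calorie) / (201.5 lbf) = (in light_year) 8.867e-19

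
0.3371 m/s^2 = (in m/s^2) 0.3371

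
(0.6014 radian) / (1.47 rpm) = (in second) 3.907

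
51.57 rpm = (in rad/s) 5.4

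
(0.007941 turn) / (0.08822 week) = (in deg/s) 5.358e-05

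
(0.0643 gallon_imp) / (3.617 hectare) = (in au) 5.402e-20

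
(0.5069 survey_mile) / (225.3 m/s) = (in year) 1.148e-07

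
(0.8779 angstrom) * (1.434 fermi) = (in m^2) 1.259e-25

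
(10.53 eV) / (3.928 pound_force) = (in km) 9.656e-23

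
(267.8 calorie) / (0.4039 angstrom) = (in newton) 2.774e+13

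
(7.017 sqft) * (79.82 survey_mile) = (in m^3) 8.374e+04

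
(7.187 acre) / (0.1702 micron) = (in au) 1.142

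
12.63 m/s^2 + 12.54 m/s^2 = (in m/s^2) 25.17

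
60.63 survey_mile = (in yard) 1.067e+05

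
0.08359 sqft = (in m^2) 0.007766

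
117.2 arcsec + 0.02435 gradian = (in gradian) 0.06052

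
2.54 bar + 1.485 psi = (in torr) 1982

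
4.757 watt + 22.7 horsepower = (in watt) 1.693e+04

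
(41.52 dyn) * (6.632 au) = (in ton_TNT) 0.09845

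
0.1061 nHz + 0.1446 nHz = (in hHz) 2.507e-12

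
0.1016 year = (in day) 37.08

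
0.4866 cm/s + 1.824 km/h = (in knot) 0.9943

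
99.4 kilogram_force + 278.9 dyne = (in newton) 974.8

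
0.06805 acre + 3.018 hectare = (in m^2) 3.046e+04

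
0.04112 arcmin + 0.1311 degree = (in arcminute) 7.907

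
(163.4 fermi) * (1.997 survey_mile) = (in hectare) 5.251e-14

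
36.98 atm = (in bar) 37.47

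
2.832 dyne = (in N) 2.832e-05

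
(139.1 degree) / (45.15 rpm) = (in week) 8.49e-07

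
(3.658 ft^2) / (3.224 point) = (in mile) 0.1857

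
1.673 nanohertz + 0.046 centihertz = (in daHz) 4.6e-05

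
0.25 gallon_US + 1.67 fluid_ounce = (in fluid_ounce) 33.67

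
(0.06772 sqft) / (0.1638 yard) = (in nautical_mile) 2.268e-05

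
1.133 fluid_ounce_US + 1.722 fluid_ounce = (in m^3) 8.443e-05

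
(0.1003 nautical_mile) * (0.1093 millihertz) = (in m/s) 0.0203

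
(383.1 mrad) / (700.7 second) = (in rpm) 0.005221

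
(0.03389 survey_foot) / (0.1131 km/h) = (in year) 1.043e-08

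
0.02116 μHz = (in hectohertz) 2.116e-10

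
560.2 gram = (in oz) 19.76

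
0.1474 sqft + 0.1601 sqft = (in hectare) 2.857e-06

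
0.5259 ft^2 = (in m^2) 0.04886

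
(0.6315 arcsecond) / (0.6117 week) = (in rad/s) 8.276e-12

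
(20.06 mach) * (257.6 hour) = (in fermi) 6.334e+24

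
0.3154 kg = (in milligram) 3.154e+05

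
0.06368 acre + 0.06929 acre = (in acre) 0.133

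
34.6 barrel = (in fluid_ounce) 1.86e+05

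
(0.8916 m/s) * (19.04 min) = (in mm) 1.019e+06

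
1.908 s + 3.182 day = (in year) 0.008718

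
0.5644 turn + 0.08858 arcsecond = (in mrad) 3546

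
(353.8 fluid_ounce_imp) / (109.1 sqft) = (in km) 9.918e-07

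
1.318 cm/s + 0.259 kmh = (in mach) 0.00025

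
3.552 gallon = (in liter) 13.45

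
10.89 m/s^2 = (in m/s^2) 10.89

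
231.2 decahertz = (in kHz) 2.312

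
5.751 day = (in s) 4.969e+05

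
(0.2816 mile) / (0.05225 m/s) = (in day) 0.1004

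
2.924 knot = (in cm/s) 150.4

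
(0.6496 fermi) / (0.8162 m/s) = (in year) 2.524e-23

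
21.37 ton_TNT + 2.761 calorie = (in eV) 5.581e+29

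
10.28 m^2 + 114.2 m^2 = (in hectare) 0.01245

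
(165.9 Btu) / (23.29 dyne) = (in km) 7.515e+05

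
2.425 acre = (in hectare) 0.9814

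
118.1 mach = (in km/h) 1.448e+05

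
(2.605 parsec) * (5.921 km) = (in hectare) 4.759e+16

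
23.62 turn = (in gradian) 9448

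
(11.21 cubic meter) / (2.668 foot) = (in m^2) 13.78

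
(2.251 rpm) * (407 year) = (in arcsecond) 6.241e+14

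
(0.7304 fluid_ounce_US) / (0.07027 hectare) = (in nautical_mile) 1.66e-11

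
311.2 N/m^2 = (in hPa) 3.112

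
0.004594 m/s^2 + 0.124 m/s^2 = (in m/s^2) 0.1286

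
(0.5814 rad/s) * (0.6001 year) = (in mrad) 1.1e+10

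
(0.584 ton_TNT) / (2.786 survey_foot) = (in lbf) 6.469e+08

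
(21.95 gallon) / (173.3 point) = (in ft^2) 14.63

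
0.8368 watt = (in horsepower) 0.001122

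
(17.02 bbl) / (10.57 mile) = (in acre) 3.931e-08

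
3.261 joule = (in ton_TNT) 7.794e-10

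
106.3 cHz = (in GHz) 1.063e-09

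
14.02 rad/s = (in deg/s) 803.3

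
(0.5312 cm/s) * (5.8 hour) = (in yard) 121.3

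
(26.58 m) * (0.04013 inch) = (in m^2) 0.02709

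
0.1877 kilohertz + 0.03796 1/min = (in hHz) 1.877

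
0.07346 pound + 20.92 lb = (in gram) 9522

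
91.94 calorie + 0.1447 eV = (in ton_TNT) 9.194e-08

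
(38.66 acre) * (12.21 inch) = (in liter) 4.852e+07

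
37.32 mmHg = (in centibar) 4.976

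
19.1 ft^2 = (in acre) 0.0004385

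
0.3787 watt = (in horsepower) 0.0005078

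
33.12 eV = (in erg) 5.306e-11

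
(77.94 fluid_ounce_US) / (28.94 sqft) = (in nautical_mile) 4.629e-07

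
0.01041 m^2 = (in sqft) 0.1121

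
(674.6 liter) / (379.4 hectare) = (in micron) 0.1778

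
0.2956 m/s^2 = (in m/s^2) 0.2956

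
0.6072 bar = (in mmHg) 455.4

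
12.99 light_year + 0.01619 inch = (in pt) 3.484e+20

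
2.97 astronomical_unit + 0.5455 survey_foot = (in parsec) 1.44e-05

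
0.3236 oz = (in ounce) 0.3236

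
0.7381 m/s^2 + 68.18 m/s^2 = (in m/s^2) 68.92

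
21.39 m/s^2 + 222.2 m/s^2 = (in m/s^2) 243.6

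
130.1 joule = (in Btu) 0.1233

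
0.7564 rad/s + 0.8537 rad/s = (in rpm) 15.38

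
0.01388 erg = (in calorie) 3.317e-10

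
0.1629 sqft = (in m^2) 0.01513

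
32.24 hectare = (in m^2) 3.224e+05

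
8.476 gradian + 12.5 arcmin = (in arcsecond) 2.821e+04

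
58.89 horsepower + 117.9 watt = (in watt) 4.403e+04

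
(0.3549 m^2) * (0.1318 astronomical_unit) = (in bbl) 4.401e+10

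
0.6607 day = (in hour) 15.86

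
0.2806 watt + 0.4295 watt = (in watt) 0.7101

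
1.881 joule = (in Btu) 0.001783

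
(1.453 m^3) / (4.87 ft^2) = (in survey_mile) 0.001996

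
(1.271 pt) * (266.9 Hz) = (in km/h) 0.4308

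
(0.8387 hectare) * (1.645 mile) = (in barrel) 1.397e+08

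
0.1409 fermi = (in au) 9.419e-28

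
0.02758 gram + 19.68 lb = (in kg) 8.927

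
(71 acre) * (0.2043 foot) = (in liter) 1.789e+07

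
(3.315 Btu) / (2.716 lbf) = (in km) 0.2895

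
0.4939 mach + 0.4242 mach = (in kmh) 1125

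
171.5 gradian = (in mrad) 2694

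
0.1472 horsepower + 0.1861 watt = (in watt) 110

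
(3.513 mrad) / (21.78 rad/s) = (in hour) 4.48e-08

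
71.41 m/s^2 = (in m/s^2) 71.41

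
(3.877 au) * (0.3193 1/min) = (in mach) 9.065e+06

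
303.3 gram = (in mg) 3.033e+05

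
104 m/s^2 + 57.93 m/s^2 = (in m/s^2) 161.9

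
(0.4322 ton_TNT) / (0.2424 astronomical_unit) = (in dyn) 4987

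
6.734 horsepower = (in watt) 5022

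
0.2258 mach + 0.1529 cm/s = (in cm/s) 7689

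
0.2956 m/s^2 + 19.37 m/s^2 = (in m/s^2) 19.67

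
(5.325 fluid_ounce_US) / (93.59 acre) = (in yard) 4.547e-10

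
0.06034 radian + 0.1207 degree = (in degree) 3.578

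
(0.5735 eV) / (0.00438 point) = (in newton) 5.947e-14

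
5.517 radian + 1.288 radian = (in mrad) 6805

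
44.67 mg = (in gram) 0.04467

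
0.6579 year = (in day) 240.1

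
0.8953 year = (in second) 2.823e+07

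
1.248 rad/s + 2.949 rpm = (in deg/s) 89.2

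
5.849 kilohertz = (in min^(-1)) 3.509e+05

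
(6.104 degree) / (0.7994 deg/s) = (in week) 1.263e-05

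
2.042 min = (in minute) 2.042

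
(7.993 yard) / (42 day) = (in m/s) 2.014e-06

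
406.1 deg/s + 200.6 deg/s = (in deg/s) 606.7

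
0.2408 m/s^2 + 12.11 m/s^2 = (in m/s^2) 12.35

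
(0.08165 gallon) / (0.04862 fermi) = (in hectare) 6.357e+08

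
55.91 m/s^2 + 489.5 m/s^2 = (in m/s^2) 545.4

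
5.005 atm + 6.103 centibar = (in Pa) 5.132e+05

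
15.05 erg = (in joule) 1.505e-06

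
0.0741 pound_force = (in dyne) 3.296e+04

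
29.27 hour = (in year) 0.003341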